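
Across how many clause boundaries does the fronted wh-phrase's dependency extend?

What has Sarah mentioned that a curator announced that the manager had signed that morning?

"what" is extracted from the object of "signed".
Boundaries crossed, outermost first: [that], [that] — 2 in total.

2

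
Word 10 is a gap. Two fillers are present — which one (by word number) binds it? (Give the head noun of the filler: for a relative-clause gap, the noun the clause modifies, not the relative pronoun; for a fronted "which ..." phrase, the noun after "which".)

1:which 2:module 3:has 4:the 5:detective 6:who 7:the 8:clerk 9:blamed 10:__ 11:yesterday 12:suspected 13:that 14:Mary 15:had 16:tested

The marked gap is inside the relative clause, the direct object of "blamed".
Its filler is the head noun "detective" (via "who"), at word 5.
(The other dependency links word 2 to a gap after word 16.)

5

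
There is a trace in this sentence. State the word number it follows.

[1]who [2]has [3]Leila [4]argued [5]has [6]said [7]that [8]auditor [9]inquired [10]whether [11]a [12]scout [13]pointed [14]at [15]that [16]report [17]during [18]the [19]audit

The displaced element is "who" (word 1).
It is linked across 1 clause boundary (Ø).
It functions as the subject of "said", so the gap sits immediately after word 4 ("argued").
Base order: Leila has argued that who has said that auditor inquired whether a scout pointed at that report during the audit.

4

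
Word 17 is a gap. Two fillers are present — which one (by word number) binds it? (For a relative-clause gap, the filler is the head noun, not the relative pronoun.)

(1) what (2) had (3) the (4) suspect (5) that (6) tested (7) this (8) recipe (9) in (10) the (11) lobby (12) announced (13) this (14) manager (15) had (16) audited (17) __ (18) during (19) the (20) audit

The marked gap is the direct object of "audited".
Its filler is the fronted wh-phrase "what", at word 1.
(The other dependency links word 4 to a gap after word 5.)

1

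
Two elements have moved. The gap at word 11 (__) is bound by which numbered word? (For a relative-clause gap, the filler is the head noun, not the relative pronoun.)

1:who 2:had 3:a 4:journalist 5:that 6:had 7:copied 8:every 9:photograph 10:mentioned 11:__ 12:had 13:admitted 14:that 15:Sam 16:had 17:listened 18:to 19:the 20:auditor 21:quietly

The marked gap is the subject of "admitted".
Its filler is the fronted wh-phrase "who", at word 1.
(The other dependency links word 4 to a gap after word 5.)

1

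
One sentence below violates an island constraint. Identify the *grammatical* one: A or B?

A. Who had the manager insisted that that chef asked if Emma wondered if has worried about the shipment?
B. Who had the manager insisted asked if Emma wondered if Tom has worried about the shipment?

In A, the wh-phrase is extracted from inside a wh-island (introduced by "if"), which blocks movement.
In B, the extraction path crosses only that-complement boundaries, which are transparent.
So B is grammatical.

B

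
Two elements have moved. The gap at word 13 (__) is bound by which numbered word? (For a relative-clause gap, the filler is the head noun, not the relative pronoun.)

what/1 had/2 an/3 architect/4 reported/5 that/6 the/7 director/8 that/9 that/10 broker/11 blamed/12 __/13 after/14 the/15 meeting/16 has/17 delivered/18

8

The marked gap is inside the relative clause, the direct object of "blamed".
Its filler is the head noun "director" (via "that"), at word 8.
(The other dependency links word 1 to a gap after word 18.)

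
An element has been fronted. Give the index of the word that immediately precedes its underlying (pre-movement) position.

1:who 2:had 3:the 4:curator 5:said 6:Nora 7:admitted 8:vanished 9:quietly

7

The displaced element is "who" (word 1).
It is linked across 2 clause boundaries (Ø → Ø).
It functions as the subject of "vanished", so the gap sits immediately after word 7 ("admitted").
Base order: The curator had said Nora admitted that who vanished quietly.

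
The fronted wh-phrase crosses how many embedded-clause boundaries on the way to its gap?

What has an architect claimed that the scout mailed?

"what" is extracted from the object of "mailed".
Boundaries crossed, outermost first: [that] — 1 in total.

1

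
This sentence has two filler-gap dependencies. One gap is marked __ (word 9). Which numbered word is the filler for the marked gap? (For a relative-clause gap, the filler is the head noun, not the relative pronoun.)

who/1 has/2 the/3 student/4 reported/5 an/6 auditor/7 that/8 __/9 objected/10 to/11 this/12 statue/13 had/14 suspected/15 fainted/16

The marked gap is inside the relative clause, the subject of "objected".
Its filler is the head noun "auditor" (via "that"), at word 7.
(The other dependency links word 1 to a gap after word 15.)

7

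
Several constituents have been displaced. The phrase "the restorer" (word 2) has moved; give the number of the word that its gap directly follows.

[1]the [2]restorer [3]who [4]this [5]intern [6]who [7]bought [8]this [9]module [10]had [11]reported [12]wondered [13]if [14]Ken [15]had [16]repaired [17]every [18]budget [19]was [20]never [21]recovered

The displaced element is "the restorer" (word 2).
It is linked across 1 clause boundary (Ø).
It functions as the subject of "wondered", so the gap sits immediately after word 11 ("reported").
Base order: This intern who bought this module had reported the restorer wondered if Ken had repaired every budget.

11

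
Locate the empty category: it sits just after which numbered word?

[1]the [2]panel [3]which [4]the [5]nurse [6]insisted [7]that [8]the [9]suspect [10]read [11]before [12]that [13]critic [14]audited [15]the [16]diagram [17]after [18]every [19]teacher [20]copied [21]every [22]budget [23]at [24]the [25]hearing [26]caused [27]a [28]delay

10

The displaced element is "the panel" (word 2).
It is linked across 1 clause boundary (that).
It functions as the direct object of "read", so the gap sits immediately after word 10 ("read").
Base order: The nurse insisted that the suspect read the panel before that critic audited the diagram after every teacher copied every budget at the hearing.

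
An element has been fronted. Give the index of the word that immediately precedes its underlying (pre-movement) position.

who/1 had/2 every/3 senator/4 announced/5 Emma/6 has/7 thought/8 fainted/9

8

The displaced element is "who" (word 1).
It is linked across 2 clause boundaries (Ø → Ø).
It functions as the subject of "fainted", so the gap sits immediately after word 8 ("thought").
Base order: Every senator had announced Emma has thought who fainted.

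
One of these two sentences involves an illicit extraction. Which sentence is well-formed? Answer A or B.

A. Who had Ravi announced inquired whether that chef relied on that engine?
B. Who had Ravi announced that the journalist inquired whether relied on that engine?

A

In B, the wh-phrase is extracted from inside a wh-island (introduced by "whether"), which blocks movement.
In A, the extraction path crosses only that-complement boundaries, which are transparent.
So A is grammatical.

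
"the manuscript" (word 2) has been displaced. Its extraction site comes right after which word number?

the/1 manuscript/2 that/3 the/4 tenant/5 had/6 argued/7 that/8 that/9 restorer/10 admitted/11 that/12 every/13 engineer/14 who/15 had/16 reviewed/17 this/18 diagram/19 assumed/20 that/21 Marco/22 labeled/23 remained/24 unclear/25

23

The displaced element is "the manuscript" (word 2).
It is linked across 3 clause boundaries (that → that → that).
It functions as the direct object of "labeled", so the gap sits immediately after word 23 ("labeled").
Base order: The tenant had argued that that restorer admitted that every engineer who had reviewed this diagram assumed that Marco labeled the manuscript.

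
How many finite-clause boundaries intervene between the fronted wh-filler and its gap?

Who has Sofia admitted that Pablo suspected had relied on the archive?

2

"who" is extracted from the subject of "relied".
Boundaries crossed, outermost first: [that], [Ø] — 2 in total.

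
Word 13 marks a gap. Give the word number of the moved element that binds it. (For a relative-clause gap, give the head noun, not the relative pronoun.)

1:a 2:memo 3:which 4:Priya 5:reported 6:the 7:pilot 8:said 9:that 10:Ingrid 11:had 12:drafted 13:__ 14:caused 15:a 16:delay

2

The gap at 13 is the object of "drafted", inside a relative clause.
The relative pronoun is "which" (word 3); it is bound by the head noun immediately before it.
Its filler is the head noun "memo", at word 2.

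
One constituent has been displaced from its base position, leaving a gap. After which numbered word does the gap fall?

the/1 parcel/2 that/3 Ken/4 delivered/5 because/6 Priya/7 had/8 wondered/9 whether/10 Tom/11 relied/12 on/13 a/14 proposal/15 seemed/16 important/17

5

The displaced element is "the parcel" (word 2).
It functions as the direct object of "delivered", so the gap sits immediately after word 5 ("delivered").
Base order: Ken delivered the parcel because Priya had wondered whether Tom relied on a proposal.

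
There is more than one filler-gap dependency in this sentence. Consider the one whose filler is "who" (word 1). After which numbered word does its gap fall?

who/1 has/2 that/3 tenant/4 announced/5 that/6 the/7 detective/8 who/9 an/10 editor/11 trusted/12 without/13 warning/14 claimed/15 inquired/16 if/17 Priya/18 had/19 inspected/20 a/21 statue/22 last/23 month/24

15

The displaced element is "who" (word 1).
It is linked across 2 clause boundaries (that → Ø).
It functions as the subject of "inquired", so the gap sits immediately after word 15 ("claimed").
Base order: That tenant has announced that the detective who an editor trusted without warning claimed that who inquired if Priya had inspected a statue last month.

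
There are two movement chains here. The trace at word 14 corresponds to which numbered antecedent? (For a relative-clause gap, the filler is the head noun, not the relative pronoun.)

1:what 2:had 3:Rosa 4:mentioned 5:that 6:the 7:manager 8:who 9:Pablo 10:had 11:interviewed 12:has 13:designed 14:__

1

The marked gap is the direct object of "designed".
Its filler is the fronted wh-phrase "what", at word 1.
(The other dependency links word 7 to a gap after word 11.)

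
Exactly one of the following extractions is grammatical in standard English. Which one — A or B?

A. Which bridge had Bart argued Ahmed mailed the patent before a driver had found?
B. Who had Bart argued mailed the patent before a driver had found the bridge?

B

In A, the wh-phrase is extracted from inside an adjunct island (introduced by "before"), which blocks movement.
In B, the extraction path crosses only that-complement boundaries, which are transparent.
So B is grammatical.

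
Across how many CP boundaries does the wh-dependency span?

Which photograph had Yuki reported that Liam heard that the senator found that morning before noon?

2

"which photograph" is extracted from the object of "found".
Boundaries crossed, outermost first: [that], [that] — 2 in total.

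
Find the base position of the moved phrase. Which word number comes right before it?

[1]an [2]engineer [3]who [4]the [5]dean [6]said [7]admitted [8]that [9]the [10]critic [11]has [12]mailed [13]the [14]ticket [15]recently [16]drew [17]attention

The displaced element is "an engineer" (word 2).
It is linked across 1 clause boundary (Ø).
It functions as the subject of "admitted", so the gap sits immediately after word 6 ("said").
Base order: The dean said that an engineer admitted that the critic has mailed the ticket recently.

6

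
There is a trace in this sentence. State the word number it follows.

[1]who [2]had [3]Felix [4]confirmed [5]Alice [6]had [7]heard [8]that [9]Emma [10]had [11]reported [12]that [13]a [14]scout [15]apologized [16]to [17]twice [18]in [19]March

The displaced element is "who" (word 1).
It is linked across 3 clause boundaries (Ø → that → that).
It functions as the object of the preposition "to" of "apologized", so the gap sits immediately after word 16 ("to").
Base order: Felix had confirmed Alice had heard that Emma had reported that a scout apologized to who twice in March.

16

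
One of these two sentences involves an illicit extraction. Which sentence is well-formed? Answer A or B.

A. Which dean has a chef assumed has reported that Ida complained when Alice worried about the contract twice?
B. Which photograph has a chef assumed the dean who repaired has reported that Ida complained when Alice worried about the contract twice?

In B, the wh-phrase is extracted from inside a complex-NP island (relative clause) (introduced by "who"), which blocks movement.
In A, the extraction path crosses only that-complement boundaries, which are transparent.
So A is grammatical.

A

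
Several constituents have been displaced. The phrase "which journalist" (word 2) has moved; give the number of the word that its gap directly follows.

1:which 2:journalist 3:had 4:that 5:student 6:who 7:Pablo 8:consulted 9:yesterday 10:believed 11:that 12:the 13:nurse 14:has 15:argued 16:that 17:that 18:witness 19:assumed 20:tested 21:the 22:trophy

The displaced element is "which journalist" (word 2).
It is linked across 3 clause boundaries (that → that → Ø).
It functions as the subject of "tested", so the gap sits immediately after word 19 ("assumed").
Base order: That student who Pablo consulted yesterday had believed that the nurse has argued that that witness assumed that which journalist tested the trophy.

19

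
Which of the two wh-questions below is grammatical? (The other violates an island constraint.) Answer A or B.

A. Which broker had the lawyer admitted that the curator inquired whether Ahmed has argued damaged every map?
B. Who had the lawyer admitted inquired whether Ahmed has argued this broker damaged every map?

B

In A, the wh-phrase is extracted from inside a wh-island (introduced by "whether"), which blocks movement.
In B, the extraction path crosses only that-complement boundaries, which are transparent.
So B is grammatical.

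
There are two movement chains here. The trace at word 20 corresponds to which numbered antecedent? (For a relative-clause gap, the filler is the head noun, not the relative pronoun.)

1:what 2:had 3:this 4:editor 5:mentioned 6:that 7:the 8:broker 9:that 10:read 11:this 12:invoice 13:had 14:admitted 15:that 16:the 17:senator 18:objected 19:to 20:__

The marked gap is the object of the preposition "to" of "objected".
Its filler is the fronted wh-phrase "what", at word 1.
(The other dependency links word 8 to a gap after word 9.)

1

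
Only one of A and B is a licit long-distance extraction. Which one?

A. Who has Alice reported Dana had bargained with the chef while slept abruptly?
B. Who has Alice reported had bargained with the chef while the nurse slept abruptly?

B

In A, the wh-phrase is extracted from inside an adjunct island (introduced by "while"), which blocks movement.
In B, the extraction path crosses only that-complement boundaries, which are transparent.
So B is grammatical.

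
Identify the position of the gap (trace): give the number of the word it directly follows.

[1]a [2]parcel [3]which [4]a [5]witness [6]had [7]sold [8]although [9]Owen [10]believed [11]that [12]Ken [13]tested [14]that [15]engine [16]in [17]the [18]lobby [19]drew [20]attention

The displaced element is "a parcel" (word 2).
It functions as the direct object of "sold", so the gap sits immediately after word 7 ("sold").
Base order: A witness had sold a parcel although Owen believed that Ken tested that engine in the lobby.

7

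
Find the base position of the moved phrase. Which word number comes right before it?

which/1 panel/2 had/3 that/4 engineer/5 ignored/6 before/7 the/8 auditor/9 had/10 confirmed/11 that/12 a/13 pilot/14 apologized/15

The displaced element is "which panel" (word 2).
It functions as the direct object of "ignored", so the gap sits immediately after word 6 ("ignored").
Base order: That engineer had ignored which panel before the auditor had confirmed that a pilot apologized.

6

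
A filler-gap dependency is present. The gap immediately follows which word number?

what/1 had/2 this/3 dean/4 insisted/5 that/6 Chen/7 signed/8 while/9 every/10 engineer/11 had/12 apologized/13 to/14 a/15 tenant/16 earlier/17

8

The displaced element is "what" (word 1).
It is linked across 1 clause boundary (that).
It functions as the direct object of "signed", so the gap sits immediately after word 8 ("signed").
Base order: This dean had insisted that Chen signed what while every engineer had apologized to a tenant earlier.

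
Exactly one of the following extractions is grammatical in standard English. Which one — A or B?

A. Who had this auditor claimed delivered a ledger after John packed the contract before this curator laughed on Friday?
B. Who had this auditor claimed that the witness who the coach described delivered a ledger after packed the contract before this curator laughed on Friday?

In B, the wh-phrase is extracted from inside an adjunct island (introduced by "after"), which blocks movement.
In A, the extraction path crosses only that-complement boundaries, which are transparent.
So A is grammatical.

A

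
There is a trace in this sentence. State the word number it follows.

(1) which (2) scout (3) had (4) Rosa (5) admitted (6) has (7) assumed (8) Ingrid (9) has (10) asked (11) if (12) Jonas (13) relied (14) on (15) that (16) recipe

The displaced element is "which scout" (word 2).
It is linked across 1 clause boundary (Ø).
It functions as the subject of "assumed", so the gap sits immediately after word 5 ("admitted").
Base order: Rosa had admitted that which scout has assumed Ingrid has asked if Jonas relied on that recipe.

5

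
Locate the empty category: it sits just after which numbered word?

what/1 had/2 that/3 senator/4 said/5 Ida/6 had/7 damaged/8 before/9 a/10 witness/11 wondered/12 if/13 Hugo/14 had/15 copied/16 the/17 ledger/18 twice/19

The displaced element is "what" (word 1).
It is linked across 1 clause boundary (Ø).
It functions as the direct object of "damaged", so the gap sits immediately after word 8 ("damaged").
Base order: That senator had said Ida had damaged what before a witness wondered if Hugo had copied the ledger twice.

8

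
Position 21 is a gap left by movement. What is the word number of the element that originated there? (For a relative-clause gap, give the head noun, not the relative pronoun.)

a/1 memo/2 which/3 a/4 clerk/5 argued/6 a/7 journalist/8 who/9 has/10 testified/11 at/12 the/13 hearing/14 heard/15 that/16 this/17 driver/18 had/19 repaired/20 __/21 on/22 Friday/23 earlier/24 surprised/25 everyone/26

The gap at 21 is the object of "repaired", inside a relative clause.
The relative pronoun is "which" (word 3); it is bound by the head noun immediately before it.
Its filler is the head noun "memo", at word 2.

2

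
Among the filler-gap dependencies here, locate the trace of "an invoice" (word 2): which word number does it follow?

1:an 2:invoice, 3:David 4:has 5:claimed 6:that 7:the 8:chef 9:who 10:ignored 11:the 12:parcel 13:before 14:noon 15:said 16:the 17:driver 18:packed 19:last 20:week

The displaced element is "an invoice" (word 2).
It is linked across 2 clause boundaries (that → Ø).
It functions as the direct object of "packed", so the gap sits immediately after word 18 ("packed").
Base order: David has claimed that the chef who ignored the parcel before noon said the driver packed an invoice last week.

18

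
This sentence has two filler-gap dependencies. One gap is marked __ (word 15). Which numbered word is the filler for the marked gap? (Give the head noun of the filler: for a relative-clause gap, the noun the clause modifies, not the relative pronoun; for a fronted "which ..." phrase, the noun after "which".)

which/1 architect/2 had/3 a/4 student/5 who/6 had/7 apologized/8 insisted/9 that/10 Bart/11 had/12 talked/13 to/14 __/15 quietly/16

2

The marked gap is the object of the preposition "to" of "talked".
Its filler is the fronted wh-phrase "which architect", at word 2.
(The other dependency links word 5 to a gap after word 6.)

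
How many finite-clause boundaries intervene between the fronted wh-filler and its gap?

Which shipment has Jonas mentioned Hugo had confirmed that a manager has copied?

2

"which shipment" is extracted from the object of "copied".
Boundaries crossed, outermost first: [Ø], [that] — 2 in total.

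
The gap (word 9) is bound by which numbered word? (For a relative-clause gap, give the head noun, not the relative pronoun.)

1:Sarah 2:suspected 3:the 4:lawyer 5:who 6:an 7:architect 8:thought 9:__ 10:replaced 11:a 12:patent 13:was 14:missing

The gap at 9 is the subject of "replaced", inside a relative clause.
The relative pronoun is "who" (word 5); it is bound by the head noun immediately before it.
Its filler is the head noun "lawyer", at word 4.

4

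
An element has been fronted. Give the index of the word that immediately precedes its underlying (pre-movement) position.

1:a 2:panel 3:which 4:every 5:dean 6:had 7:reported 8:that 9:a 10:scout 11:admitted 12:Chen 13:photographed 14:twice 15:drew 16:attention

The displaced element is "a panel" (word 2).
It is linked across 2 clause boundaries (that → Ø).
It functions as the direct object of "photographed", so the gap sits immediately after word 13 ("photographed").
Base order: Every dean had reported that a scout admitted Chen photographed a panel twice.

13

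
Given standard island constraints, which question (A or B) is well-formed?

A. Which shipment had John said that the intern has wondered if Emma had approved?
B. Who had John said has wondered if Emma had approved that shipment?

B

In A, the wh-phrase is extracted from inside a wh-island (introduced by "if"), which blocks movement.
In B, the extraction path crosses only that-complement boundaries, which are transparent.
So B is grammatical.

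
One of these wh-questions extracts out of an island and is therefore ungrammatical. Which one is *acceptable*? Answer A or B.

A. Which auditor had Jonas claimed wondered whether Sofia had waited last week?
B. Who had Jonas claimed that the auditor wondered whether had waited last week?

In B, the wh-phrase is extracted from inside a wh-island (introduced by "whether"), which blocks movement.
In A, the extraction path crosses only that-complement boundaries, which are transparent.
So A is grammatical.

A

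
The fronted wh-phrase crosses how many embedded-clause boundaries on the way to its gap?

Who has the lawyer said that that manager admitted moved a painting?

"who" is extracted from the subject of "moved".
Boundaries crossed, outermost first: [that], [Ø] — 2 in total.

2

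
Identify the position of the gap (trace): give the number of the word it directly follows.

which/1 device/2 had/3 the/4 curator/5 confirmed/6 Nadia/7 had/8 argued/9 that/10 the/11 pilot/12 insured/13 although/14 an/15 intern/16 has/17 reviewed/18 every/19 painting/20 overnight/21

13

The displaced element is "which device" (word 2).
It is linked across 2 clause boundaries (Ø → that).
It functions as the direct object of "insured", so the gap sits immediately after word 13 ("insured").
Base order: The curator had confirmed Nadia had argued that the pilot insured which device although an intern has reviewed every painting overnight.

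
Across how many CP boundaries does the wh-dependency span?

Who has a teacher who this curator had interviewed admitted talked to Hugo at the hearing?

1

"who" is extracted from the subject of "talked".
Boundaries crossed, outermost first: [Ø] — 1 in total.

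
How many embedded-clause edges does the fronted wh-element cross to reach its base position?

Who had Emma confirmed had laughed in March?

1

"who" is extracted from the subject of "laughed".
Boundaries crossed, outermost first: [Ø] — 1 in total.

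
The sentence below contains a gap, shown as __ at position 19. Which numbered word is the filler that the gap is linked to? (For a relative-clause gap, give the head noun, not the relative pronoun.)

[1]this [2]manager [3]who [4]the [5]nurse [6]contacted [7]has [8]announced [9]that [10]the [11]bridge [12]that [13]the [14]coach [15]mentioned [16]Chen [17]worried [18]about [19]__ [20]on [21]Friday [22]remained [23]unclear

11

The gap at 19 is the prepositional object of "worried", inside a relative clause.
The relative pronoun is "that" (word 12); it is bound by the head noun immediately before it.
Its filler is the head noun "bridge", at word 11.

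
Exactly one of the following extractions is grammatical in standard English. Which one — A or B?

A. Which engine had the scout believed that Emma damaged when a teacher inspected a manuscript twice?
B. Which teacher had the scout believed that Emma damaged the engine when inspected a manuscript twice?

In B, the wh-phrase is extracted from inside an adjunct island (introduced by "when"), which blocks movement.
In A, the extraction path crosses only that-complement boundaries, which are transparent.
So A is grammatical.

A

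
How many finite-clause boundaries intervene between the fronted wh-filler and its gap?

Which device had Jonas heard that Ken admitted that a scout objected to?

"which device" is extracted from the PP object of "objected".
Boundaries crossed, outermost first: [that], [that] — 2 in total.

2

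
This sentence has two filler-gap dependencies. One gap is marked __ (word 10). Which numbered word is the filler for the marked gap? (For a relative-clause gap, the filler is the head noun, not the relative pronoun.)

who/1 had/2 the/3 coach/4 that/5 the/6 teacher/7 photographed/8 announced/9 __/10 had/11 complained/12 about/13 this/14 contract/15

1

The marked gap is the subject of "complained".
Its filler is the fronted wh-phrase "who", at word 1.
(The other dependency links word 4 to a gap after word 8.)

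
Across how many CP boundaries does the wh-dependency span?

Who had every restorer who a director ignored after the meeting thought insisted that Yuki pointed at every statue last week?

"who" is extracted from the subject of "insisted".
Boundaries crossed, outermost first: [Ø] — 1 in total.

1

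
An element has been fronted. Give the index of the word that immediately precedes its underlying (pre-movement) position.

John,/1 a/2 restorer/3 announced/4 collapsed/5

The displaced element is "John" (word 1).
It is linked across 1 clause boundary (Ø).
It functions as the subject of "collapsed", so the gap sits immediately after word 4 ("announced").
Base order: A restorer announced that John collapsed.

4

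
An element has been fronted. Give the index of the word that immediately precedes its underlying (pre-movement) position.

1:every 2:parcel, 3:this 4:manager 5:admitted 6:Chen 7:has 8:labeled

8

The displaced element is "every parcel" (word 2).
It is linked across 1 clause boundary (Ø).
It functions as the direct object of "labeled", so the gap sits immediately after word 8 ("labeled").
Base order: This manager admitted Chen has labeled every parcel.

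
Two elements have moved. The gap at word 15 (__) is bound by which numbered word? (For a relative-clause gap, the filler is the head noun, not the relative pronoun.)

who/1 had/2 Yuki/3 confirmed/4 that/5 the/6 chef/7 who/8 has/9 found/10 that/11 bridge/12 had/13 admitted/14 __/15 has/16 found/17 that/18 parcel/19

1

The marked gap is the subject of "found".
Its filler is the fronted wh-phrase "who", at word 1.
(The other dependency links word 7 to a gap after word 8.)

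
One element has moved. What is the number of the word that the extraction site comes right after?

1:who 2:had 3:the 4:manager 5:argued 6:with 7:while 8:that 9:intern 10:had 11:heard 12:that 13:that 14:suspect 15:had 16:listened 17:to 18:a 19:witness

6

The displaced element is "who" (word 1).
It functions as the object of the preposition "with" of "argued", so the gap sits immediately after word 6 ("with").
Base order: The manager had argued with who while that intern had heard that that suspect had listened to a witness.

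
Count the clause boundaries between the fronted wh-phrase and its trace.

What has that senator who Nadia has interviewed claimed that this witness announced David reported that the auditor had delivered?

3

"what" is extracted from the object of "delivered".
Boundaries crossed, outermost first: [that], [Ø], [that] — 3 in total.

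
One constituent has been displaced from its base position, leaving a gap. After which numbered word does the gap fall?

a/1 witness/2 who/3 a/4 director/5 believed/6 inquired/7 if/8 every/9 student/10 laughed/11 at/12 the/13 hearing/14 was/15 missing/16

6

The displaced element is "a witness" (word 2).
It is linked across 1 clause boundary (Ø).
It functions as the subject of "inquired", so the gap sits immediately after word 6 ("believed").
Base order: A director believed a witness inquired if every student laughed at the hearing.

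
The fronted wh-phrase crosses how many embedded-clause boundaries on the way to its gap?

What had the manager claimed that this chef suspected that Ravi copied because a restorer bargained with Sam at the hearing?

"what" is extracted from the object of "copied".
Boundaries crossed, outermost first: [that], [that] — 2 in total.

2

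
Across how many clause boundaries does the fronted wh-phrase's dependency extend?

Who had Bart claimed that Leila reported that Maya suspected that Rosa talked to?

3

"who" is extracted from the PP object of "talked".
Boundaries crossed, outermost first: [that], [that], [that] — 3 in total.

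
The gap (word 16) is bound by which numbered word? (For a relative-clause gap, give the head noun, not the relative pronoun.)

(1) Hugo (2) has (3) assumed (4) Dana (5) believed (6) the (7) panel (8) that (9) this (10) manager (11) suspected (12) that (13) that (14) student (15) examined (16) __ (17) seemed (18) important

The gap at 16 is the object of "examined", inside a relative clause.
The relative pronoun is "that" (word 8); it is bound by the head noun immediately before it.
Its filler is the head noun "panel", at word 7.

7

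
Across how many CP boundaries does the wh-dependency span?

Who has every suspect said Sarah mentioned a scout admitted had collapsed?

3

"who" is extracted from the subject of "collapsed".
Boundaries crossed, outermost first: [Ø], [Ø], [Ø] — 3 in total.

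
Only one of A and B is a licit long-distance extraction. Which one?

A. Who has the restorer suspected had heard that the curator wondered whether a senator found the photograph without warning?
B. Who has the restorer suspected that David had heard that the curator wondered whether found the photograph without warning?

In B, the wh-phrase is extracted from inside a wh-island (introduced by "whether"), which blocks movement.
In A, the extraction path crosses only that-complement boundaries, which are transparent.
So A is grammatical.

A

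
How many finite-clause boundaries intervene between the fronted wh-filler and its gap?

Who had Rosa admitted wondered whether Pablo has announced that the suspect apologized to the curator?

"who" is extracted from the subject of "wondered".
Boundaries crossed, outermost first: [Ø] — 1 in total.

1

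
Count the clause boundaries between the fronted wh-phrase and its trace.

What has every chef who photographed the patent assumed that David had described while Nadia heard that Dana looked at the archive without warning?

"what" is extracted from the object of "described".
Boundaries crossed, outermost first: [that] — 1 in total.

1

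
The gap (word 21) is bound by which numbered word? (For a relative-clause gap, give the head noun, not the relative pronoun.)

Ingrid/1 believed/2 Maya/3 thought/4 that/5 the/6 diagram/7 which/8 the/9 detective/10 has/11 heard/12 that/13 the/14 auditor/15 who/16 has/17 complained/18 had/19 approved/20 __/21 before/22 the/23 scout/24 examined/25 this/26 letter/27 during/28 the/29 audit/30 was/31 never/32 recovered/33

The gap at 21 is the object of "approved", inside a relative clause.
The relative pronoun is "which" (word 8); it is bound by the head noun immediately before it.
Its filler is the head noun "diagram", at word 7.

7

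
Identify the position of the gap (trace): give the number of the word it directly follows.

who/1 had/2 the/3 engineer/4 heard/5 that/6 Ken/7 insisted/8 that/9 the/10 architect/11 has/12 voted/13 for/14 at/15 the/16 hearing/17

14

The displaced element is "who" (word 1).
It is linked across 2 clause boundaries (that → that).
It functions as the object of the preposition "for" of "voted", so the gap sits immediately after word 14 ("for").
Base order: The engineer had heard that Ken insisted that the architect has voted for who at the hearing.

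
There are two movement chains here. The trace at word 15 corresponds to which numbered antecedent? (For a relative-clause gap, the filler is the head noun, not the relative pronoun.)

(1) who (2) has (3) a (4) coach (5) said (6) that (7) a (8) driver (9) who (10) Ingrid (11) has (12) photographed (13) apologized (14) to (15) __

The marked gap is the object of the preposition "to" of "apologized".
Its filler is the fronted wh-phrase "who", at word 1.
(The other dependency links word 8 to a gap after word 12.)

1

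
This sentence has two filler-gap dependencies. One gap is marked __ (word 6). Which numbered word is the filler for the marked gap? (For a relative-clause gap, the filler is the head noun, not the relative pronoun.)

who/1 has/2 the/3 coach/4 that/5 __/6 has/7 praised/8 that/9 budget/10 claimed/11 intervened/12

The marked gap is inside the relative clause, the subject of "praised".
Its filler is the head noun "coach" (via "that"), at word 4.
(The other dependency links word 1 to a gap after word 11.)

4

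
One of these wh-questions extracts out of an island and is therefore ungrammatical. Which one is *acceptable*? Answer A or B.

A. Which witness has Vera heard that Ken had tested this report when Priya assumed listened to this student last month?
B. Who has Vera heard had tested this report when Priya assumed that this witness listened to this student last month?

B

In A, the wh-phrase is extracted from inside an adjunct island (introduced by "when"), which blocks movement.
In B, the extraction path crosses only that-complement boundaries, which are transparent.
So B is grammatical.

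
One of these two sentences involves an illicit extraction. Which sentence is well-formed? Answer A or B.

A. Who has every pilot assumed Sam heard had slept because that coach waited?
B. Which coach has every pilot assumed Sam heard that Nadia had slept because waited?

A

In B, the wh-phrase is extracted from inside an adjunct island (introduced by "because"), which blocks movement.
In A, the extraction path crosses only that-complement boundaries, which are transparent.
So A is grammatical.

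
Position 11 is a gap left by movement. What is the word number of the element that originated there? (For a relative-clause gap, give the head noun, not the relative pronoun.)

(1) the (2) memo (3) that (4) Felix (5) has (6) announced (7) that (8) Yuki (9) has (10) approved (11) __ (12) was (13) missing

The gap at 11 is the object of "approved", inside a relative clause.
The relative pronoun is "that" (word 3); it is bound by the head noun immediately before it.
Its filler is the head noun "memo", at word 2.

2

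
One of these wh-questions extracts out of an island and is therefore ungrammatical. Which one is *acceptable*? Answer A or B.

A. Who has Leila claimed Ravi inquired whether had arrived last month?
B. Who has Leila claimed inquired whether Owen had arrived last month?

B

In A, the wh-phrase is extracted from inside a wh-island (introduced by "whether"), which blocks movement.
In B, the extraction path crosses only that-complement boundaries, which are transparent.
So B is grammatical.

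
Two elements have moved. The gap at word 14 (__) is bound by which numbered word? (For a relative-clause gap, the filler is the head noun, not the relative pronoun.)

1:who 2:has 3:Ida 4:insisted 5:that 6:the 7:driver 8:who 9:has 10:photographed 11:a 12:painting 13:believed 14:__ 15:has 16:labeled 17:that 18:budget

The marked gap is the subject of "labeled".
Its filler is the fronted wh-phrase "who", at word 1.
(The other dependency links word 7 to a gap after word 8.)

1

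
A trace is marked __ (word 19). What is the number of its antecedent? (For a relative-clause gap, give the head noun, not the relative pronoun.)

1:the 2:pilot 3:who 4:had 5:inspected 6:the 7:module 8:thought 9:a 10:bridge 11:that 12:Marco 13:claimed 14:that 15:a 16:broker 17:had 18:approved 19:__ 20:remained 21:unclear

The gap at 19 is the object of "approved", inside a relative clause.
The relative pronoun is "that" (word 11); it is bound by the head noun immediately before it.
Its filler is the head noun "bridge", at word 10.

10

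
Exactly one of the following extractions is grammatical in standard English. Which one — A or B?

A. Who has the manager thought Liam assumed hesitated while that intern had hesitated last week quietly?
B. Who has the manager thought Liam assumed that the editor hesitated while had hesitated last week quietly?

A

In B, the wh-phrase is extracted from inside an adjunct island (introduced by "while"), which blocks movement.
In A, the extraction path crosses only that-complement boundaries, which are transparent.
So A is grammatical.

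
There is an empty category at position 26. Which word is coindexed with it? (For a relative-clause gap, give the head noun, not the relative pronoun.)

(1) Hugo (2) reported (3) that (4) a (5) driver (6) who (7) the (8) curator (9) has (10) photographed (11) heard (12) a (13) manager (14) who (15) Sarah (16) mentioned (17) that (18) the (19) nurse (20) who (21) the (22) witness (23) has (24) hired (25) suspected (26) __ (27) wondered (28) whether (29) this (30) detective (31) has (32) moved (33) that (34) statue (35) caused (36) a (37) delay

13

The gap at 26 is the subject of "wondered", inside a relative clause.
The relative pronoun is "who" (word 14); it is bound by the head noun immediately before it.
Its filler is the head noun "manager", at word 13.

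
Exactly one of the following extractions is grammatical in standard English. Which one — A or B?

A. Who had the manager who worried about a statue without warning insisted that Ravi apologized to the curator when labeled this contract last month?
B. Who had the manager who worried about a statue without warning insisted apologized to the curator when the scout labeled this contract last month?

In A, the wh-phrase is extracted from inside an adjunct island (introduced by "when"), which blocks movement.
In B, the extraction path crosses only that-complement boundaries, which are transparent.
So B is grammatical.

B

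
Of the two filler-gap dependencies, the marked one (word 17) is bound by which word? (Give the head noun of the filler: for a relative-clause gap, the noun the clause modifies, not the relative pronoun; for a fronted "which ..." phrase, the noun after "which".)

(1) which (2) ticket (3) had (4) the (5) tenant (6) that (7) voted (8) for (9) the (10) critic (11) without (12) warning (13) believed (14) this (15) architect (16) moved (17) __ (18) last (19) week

The marked gap is the direct object of "moved".
Its filler is the fronted wh-phrase "which ticket", at word 2.
(The other dependency links word 5 to a gap after word 6.)

2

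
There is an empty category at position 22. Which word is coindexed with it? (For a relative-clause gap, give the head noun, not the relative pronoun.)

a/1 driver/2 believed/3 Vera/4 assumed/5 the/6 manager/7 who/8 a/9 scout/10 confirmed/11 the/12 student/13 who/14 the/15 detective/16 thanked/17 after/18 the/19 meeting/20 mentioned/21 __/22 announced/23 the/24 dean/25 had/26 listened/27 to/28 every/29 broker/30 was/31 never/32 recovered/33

7

The gap at 22 is the subject of "announced", inside a relative clause.
The relative pronoun is "who" (word 8); it is bound by the head noun immediately before it.
Its filler is the head noun "manager", at word 7.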